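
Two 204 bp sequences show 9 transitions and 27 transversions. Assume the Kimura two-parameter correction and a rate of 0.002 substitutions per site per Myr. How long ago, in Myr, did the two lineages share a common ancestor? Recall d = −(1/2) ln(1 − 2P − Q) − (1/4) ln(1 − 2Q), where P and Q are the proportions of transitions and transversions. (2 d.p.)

50.37

P = 9/204 ≈ 0.044118 and Q = 27/204 ≈ 0.132353.
Under the Kimura two-parameter model, d = −½ ln(1 − 2P − Q) − ¼ ln(1 − 2Q).
1 − 2P − Q = 0.779411, giving −½ ln(0.779411) = 0.124608.
1 − 2Q = 0.735294, giving −¼ ln(0.735294) = 0.076871.
d = 0.124608 + 0.076871 = 0.201479.
Under a molecular clock d = 2μt, so t = d/(2μ) = 0.201479 / (2 × 0.002) = 50.37 Myr.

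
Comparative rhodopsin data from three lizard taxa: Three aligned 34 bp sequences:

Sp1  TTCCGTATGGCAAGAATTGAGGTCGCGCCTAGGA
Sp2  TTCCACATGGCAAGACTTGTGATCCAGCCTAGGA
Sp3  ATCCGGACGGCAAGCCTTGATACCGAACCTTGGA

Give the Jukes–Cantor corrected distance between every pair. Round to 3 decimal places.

d(Sp1,Sp2) = 0.241, d(Sp1,Sp3) = 0.423, d(Sp2,Sp3) = 0.423

Sp1–Sp2: 7/34 sites differ → p ≈ 0.205882, d = −0.75 ln(1 − 0.274509) = 0.240680 ≈ 0.241.
Sp1–Sp3: 11/34 sites differ → p ≈ 0.323529, d = −0.75 ln(1 − 0.431372) = 0.423397 ≈ 0.423.
Sp2–Sp3: 11/34 sites differ → p ≈ 0.323529, d = −0.75 ln(1 − 0.431372) = 0.423397 ≈ 0.423.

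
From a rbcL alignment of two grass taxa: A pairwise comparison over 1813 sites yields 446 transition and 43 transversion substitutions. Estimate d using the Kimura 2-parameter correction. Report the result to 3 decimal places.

P = 446/1813 ≈ 0.246001 and Q = 43/1813 ≈ 0.023718.
Under the Kimura two-parameter model, d = −½ ln(1 − 2P − Q) − ¼ ln(1 − 2Q).
1 − 2P − Q = 0.48428, giving −½ ln(0.48428) = 0.362546.
1 − 2Q = 0.952564, giving −¼ ln(0.952564) = 0.012149.
d = 0.362546 + 0.012149 = 0.374695.

0.375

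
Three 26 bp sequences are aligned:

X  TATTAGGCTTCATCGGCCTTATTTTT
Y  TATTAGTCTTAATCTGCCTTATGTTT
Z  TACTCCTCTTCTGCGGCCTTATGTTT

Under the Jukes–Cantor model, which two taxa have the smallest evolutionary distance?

X–Y: 4/26 differ, p = 0.154, d = 0.172.
X–Z: 7/26 differ, p = 0.269, d = 0.334.
Y–Z: 7/26 differ, p = 0.269, d = 0.334.
The smallest distance is between X and Y.

X and Y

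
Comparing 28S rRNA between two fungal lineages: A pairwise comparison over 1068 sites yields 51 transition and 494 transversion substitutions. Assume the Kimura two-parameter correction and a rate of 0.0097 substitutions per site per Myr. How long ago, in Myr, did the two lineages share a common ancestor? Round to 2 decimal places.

P = 51/1068 ≈ 0.047753 and Q = 494/1068 ≈ 0.462547.
Under the Kimura two-parameter model, d = −½ ln(1 − 2P − Q) − ¼ ln(1 − 2Q).
1 − 2P − Q = 0.441947, giving −½ ln(0.441947) = 0.408283.
1 − 2Q = 0.074906, giving −¼ ln(0.074906) = 0.647880.
d = 0.408283 + 0.647880 = 1.056163.
Under a molecular clock d = 2μt, so t = d/(2μ) = 1.056163 / (2 × 0.0097) = 54.44 Myr.

54.44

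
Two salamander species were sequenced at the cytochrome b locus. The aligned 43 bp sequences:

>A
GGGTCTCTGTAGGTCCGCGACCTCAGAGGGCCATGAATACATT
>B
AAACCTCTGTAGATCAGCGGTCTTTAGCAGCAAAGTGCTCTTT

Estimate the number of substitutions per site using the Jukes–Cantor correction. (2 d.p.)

The sequences differ at 21 of 43 sites, so p = 21/43 ≈ 0.488372.
d = −(3/4) ln(1 − 4p/3) = −0.75 ln(1 − 0.651163) = −0.75 ln(0.348837)
  = −0.75 × (-1.053151) = 0.789863 substitutions/site.

0.79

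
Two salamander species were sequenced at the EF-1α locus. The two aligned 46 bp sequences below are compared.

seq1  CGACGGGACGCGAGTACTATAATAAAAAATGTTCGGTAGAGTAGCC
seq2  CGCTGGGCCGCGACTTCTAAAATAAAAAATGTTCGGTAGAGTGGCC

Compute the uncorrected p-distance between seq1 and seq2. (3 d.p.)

The sequences differ at 7 of 46 positions (sites 3, 4, 8, 14, 16, 20, 43).
p = 7/46 = 0.152173… ≈ 0.152 (to 3 d.p.).

0.152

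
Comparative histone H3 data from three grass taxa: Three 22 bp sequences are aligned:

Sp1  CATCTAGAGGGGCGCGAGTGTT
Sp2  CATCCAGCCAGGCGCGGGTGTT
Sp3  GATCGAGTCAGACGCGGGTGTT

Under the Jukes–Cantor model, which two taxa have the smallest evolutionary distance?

Sp2 and Sp3

Sp1–Sp2: 5/22 differ, p = 0.227, d = 0.271.
Sp1–Sp3: 7/22 differ, p = 0.318, d = 0.414.
Sp2–Sp3: 4/22 differ, p = 0.182, d = 0.208.
The smallest distance is between Sp2 and Sp3.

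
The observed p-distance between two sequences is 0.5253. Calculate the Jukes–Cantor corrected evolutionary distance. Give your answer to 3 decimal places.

d = −(3/4) ln(1 − 4p/3) = −0.75 ln(1 − 0.7004) = −0.75 ln(0.2996)
  = −0.75 × (-1.205307) = 0.903980 substitutions/site.

0.904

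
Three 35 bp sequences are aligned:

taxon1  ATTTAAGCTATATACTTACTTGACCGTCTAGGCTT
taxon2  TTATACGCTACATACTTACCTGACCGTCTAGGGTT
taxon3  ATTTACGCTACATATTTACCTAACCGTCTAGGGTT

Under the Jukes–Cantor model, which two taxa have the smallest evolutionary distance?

taxon1–taxon2: 6/35 differ, p = 0.171, d = 0.195.
taxon1–taxon3: 6/35 differ, p = 0.171, d = 0.195.
taxon2–taxon3: 4/35 differ, p = 0.114, d = 0.124.
The smallest distance is between taxon2 and taxon3.

taxon2 and taxon3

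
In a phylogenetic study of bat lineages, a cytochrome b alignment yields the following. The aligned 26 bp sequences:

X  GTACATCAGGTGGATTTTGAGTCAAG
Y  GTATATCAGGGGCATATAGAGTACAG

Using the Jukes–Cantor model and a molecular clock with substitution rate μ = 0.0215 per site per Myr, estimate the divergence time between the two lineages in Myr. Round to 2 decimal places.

7.76

The sequences differ at 7 of 26 sites (4, 11, 13, 16, 18, 23, 24), so p = 7/26 ≈ 0.269231.
d = −(3/4) ln(1 − 4p/3) = −0.75 ln(1 − 0.358975) = −0.75 ln(0.641025)
  = −0.75 × (-0.444687) = 0.333515 substitutions/site.
Under a molecular clock d = 2μt, so t = d/(2μ) = 0.333515 / (2 × 0.0215) = 7.76 Myr.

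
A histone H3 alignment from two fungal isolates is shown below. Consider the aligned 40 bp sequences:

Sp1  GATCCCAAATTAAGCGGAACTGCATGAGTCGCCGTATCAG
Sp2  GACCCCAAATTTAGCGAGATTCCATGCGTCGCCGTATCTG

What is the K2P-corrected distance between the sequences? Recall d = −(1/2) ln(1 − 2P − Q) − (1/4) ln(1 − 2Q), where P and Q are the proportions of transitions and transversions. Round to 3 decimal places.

0.234

Of 40 sites, 4 differences are transitions and 4 are transversions, so P = 4/40 = 0.1 and Q = 4/40 = 0.1.
Under the Kimura two-parameter model, d = −½ ln(1 − 2P − Q) − ¼ ln(1 − 2Q).
1 − 2P − Q = 0.7, giving −½ ln(0.7) = 0.178337.
1 − 2Q = 0.8, giving −¼ ln(0.8) = 0.055786.
d = 0.178337 + 0.055786 = 0.234123.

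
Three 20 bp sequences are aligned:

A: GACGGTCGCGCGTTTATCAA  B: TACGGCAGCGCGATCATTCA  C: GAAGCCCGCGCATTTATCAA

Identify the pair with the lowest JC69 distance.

A and C

A–B: 7/20 differ, p = 0.350, d = 0.471.
A–C: 4/20 differ, p = 0.200, d = 0.233.
B–C: 9/20 differ, p = 0.450, d = 0.687.
The smallest distance is between A and C.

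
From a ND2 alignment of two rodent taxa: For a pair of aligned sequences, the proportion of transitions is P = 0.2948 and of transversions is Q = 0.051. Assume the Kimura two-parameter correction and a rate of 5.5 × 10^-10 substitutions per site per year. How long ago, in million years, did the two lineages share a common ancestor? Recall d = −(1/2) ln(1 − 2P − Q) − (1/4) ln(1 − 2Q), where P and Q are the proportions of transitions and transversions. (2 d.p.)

Under the Kimura two-parameter model, d = −½ ln(1 − 2P − Q) − ¼ ln(1 − 2Q).
1 − 2P − Q = 0.3594, giving −½ ln(0.3594) = 0.511660.
1 − 2Q = 0.898, giving −¼ ln(0.898) = 0.026896.
d = 0.511660 + 0.026896 = 0.538556.
Under a molecular clock d = 2μt, so t = d/(2μ) = 0.538556 / (2 × 5.5 × 10^-10) = 489.60 million years.

489.60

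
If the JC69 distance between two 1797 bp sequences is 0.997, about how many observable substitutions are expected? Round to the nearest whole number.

991

Invert JC69: p = (3/4)(1 − e^(−4d/3)) = 0.75 × (1 − e^(-1.329333)) = 0.75 × (1 − 0.264654) = 0.551510.
Expected differing sites = pL ≈ 0.551510 × 1797 = 991.06347 ≈ 991.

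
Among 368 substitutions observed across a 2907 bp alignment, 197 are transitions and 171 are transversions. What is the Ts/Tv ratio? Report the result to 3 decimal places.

R = 197/171 = 1.152046… ≈ 1.152 (to 3 d.p.).

1.152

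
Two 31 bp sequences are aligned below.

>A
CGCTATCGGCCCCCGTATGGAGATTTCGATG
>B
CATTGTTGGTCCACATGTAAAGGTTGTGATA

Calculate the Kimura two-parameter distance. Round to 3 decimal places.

0.947

Of 31 sites, 12 differences are transitions and 2 are transversions, so P = 12/31 ≈ 0.387097 and Q = 2/31 ≈ 0.064516.
Under the Kimura two-parameter model, d = −½ ln(1 − 2P − Q) − ¼ ln(1 − 2Q).
1 − 2P − Q = 0.16129, giving −½ ln(0.16129) = 0.912276.
1 − 2Q = 0.870968, giving −¼ ln(0.870968) = 0.034538.
d = 0.912276 + 0.034538 = 0.946814.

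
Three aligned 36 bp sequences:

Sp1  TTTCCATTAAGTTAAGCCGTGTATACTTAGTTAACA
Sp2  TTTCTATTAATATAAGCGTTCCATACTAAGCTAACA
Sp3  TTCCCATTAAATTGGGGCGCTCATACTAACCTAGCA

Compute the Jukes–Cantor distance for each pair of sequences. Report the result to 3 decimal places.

Sp1–Sp2: 9/36 sites differ → p = 0.25, d = −0.75 ln(1 − 0.333333) = 0.304098 ≈ 0.304.
Sp1–Sp3: 12/36 sites differ → p ≈ 0.333333, d = −0.75 ln(1 − 0.444444) = 0.440839 ≈ 0.441.
Sp2–Sp3: 13/36 sites differ → p ≈ 0.361111, d = −0.75 ln(1 − 0.481481) = 0.492584 ≈ 0.493.

d(Sp1,Sp2) = 0.304, d(Sp1,Sp3) = 0.441, d(Sp2,Sp3) = 0.493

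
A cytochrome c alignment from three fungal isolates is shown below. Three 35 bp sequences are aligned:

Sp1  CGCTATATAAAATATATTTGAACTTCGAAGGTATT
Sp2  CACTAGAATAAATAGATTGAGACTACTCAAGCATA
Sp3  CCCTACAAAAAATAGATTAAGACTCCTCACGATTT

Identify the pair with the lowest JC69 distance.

Sp1–Sp2: 14/35 differ, p = 0.400, d = 0.572.
Sp1–Sp3: 13/35 differ, p = 0.371, d = 0.513.
Sp2–Sp3: 9/35 differ, p = 0.257, d = 0.315.
The smallest distance is between Sp2 and Sp3.

Sp2 and Sp3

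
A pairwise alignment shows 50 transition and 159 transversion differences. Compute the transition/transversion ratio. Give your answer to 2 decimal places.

0.31

R = 50/159 = 0.314465… ≈ 0.31 (to 2 d.p.).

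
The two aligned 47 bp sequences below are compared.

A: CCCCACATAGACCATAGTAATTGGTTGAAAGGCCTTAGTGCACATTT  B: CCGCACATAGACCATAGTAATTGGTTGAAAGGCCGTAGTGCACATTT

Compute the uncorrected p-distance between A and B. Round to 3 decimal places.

0.043

The sequences differ at 2 of 47 positions (sites 3, 35).
p = 2/47 = 0.042553… ≈ 0.043 (to 3 d.p.).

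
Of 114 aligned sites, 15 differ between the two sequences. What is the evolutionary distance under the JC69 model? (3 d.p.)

p = 15/114 ≈ 0.131579.
d = −(3/4) ln(1 − 4p/3) = −0.75 ln(1 − 0.175439) = −0.75 ln(0.824561)
  = −0.75 × (-0.192904) = 0.144678 substitutions/site.

0.145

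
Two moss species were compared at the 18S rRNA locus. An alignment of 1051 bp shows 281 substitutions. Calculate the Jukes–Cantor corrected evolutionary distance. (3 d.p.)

0.331

p = 281/1051 ≈ 0.267364.
d = −(3/4) ln(1 − 4p/3) = −0.75 ln(1 − 0.356485) = −0.75 ln(0.643515)
  = −0.75 × (-0.440810) = 0.330608 substitutions/site.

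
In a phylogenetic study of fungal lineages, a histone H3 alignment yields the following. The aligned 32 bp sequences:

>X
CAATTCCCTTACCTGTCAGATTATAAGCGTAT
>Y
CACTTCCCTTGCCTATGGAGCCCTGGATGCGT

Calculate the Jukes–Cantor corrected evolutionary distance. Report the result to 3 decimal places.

The sequences differ at 16 of 32 sites, so p = 16/32 = 0.5.
d = −(3/4) ln(1 − 4p/3) = −0.75 ln(1 − 0.666667) = −0.75 ln(0.333333)
  = −0.75 × (-1.098613) = 0.823960 substitutions/site.

0.824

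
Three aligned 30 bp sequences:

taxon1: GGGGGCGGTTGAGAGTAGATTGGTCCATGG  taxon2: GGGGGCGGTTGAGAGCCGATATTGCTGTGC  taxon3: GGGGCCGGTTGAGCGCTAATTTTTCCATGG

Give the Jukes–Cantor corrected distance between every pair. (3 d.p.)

d(taxon1,taxon2) = 0.383, d(taxon1,taxon3) = 0.280, d(taxon2,taxon3) = 0.383

taxon1–taxon2: 9/30 sites differ → p = 0.3, d = −0.75 ln(1 − 0.4) = 0.383119 ≈ 0.383.
taxon1–taxon3: 7/30 sites differ → p ≈ 0.233333, d = −0.75 ln(1 − 0.311111) = 0.279506 ≈ 0.280.
taxon2–taxon3: 9/30 sites differ → p = 0.3, d = −0.75 ln(1 − 0.4) = 0.383119 ≈ 0.383.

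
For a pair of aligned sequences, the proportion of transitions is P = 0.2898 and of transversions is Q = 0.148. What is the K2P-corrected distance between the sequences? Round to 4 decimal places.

Under the Kimura two-parameter model, d = −½ ln(1 − 2P − Q) − ¼ ln(1 − 2Q).
1 − 2P − Q = 0.2724, giving −½ ln(0.2724) = 0.650242.
1 − 2Q = 0.704, giving −¼ ln(0.704) = 0.087744.
d = 0.650242 + 0.087744 = 0.737986.

0.7380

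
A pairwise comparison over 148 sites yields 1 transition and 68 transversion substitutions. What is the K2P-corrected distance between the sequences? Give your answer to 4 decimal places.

P = 1/148 ≈ 0.006757 and Q = 68/148 ≈ 0.459459.
Under the Kimura two-parameter model, d = −½ ln(1 − 2P − Q) − ¼ ln(1 − 2Q).
1 − 2P − Q = 0.527027, giving −½ ln(0.527027) = 0.320252.
1 − 2Q = 0.081082, giving −¼ ln(0.081082) = 0.628074.
d = 0.320252 + 0.628074 = 0.948326.

0.9483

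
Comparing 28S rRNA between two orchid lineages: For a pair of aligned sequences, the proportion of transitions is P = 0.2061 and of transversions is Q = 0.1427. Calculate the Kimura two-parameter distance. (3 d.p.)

0.489

Under the Kimura two-parameter model, d = −½ ln(1 − 2P − Q) − ¼ ln(1 − 2Q).
1 − 2P − Q = 0.4451, giving −½ ln(0.4451) = 0.404728.
1 − 2Q = 0.7146, giving −¼ ln(0.7146) = 0.084008.
d = 0.404728 + 0.084008 = 0.488736.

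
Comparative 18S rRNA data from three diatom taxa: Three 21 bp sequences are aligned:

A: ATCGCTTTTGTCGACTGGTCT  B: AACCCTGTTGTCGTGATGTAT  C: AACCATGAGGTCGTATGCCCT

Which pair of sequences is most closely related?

A–B: 8/21 differ, p = 0.381, d = 0.532.
A–C: 10/21 differ, p = 0.476, d = 0.756.
B–C: 9/21 differ, p = 0.429, d = 0.635.
The smallest distance is between A and B.

A and B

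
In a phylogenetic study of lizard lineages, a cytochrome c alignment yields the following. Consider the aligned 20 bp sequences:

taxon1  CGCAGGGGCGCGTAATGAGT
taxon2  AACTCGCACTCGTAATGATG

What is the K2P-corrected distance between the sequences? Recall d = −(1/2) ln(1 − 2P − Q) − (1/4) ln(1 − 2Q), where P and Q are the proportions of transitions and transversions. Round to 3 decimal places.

Of 20 sites, 2 differences are transitions and 7 are transversions, so P = 2/20 = 0.1 and Q = 7/20 = 0.35.
Under the Kimura two-parameter model, d = −½ ln(1 − 2P − Q) − ¼ ln(1 − 2Q).
1 − 2P − Q = 0.45, giving −½ ln(0.45) = 0.399254.
1 − 2Q = 0.3, giving −¼ ln(0.3) = 0.300993.
d = 0.399254 + 0.300993 = 0.700247.

0.700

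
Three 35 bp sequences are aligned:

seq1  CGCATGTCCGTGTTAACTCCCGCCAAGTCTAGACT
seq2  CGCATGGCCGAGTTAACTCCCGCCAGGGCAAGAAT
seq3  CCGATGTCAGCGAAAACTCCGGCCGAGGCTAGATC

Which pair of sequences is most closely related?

seq1–seq2: 6/35 differ, p = 0.171, d = 0.195.
seq1–seq3: 11/35 differ, p = 0.314, d = 0.407.
seq2–seq3: 13/35 differ, p = 0.371, d = 0.513.
The smallest distance is between seq1 and seq2.

seq1 and seq2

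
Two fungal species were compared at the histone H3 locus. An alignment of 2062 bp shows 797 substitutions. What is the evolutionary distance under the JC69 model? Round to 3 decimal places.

0.543

p = 797/2062 ≈ 0.386518.
d = −(3/4) ln(1 − 4p/3) = −0.75 ln(1 − 0.515357) = −0.75 ln(0.484643)
  = −0.75 × (-0.724343) = 0.543257 substitutions/site.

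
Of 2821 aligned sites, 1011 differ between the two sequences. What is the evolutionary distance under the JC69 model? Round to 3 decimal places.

0.487

p = 1011/2821 ≈ 0.358384.
d = −(3/4) ln(1 − 4p/3) = −0.75 ln(1 − 0.477845) = −0.75 ln(0.522155)
  = −0.75 × (-0.649791) = 0.487343 substitutions/site.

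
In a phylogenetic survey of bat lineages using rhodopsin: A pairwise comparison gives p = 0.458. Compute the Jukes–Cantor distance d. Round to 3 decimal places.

d = −(3/4) ln(1 − 4p/3) = −0.75 ln(1 − 0.610667) = −0.75 ln(0.389333)
  = −0.75 × (-0.943320) = 0.707490 substitutions/site.

0.707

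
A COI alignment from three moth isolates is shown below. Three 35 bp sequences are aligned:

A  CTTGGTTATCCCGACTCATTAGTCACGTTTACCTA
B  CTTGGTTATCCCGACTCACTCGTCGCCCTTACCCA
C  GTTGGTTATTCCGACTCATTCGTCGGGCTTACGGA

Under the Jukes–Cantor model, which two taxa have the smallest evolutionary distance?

A and B

A–B: 6/35 differ, p = 0.171, d = 0.195.
A–C: 8/35 differ, p = 0.229, d = 0.273.
B–C: 7/35 differ, p = 0.200, d = 0.233.
The smallest distance is between A and B.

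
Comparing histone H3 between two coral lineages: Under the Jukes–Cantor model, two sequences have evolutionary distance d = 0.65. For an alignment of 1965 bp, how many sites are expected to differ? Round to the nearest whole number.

854

Invert JC69: p = (3/4)(1 − e^(−4d/3)) = 0.75 × (1 − e^(-0.866667)) = 0.75 × (1 − 0.420350) = 0.434738.
Expected differing sites = pL ≈ 0.434738 × 1965 = 854.26017 ≈ 854.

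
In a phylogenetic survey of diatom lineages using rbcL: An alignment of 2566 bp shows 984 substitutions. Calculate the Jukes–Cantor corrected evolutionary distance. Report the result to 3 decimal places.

0.537

p = 984/2566 ≈ 0.383476.
d = −(3/4) ln(1 − 4p/3) = −0.75 ln(1 − 0.511301) = −0.75 ln(0.488699)
  = −0.75 × (-0.716009) = 0.537007 substitutions/site.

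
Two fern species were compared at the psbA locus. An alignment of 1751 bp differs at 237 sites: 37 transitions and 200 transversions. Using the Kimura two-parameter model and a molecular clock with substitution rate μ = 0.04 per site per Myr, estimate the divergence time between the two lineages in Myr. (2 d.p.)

P = 37/1751 ≈ 0.021131 and Q = 200/1751 ≈ 0.11422.
Under the Kimura two-parameter model, d = −½ ln(1 − 2P − Q) − ¼ ln(1 − 2Q).
1 − 2P − Q = 0.843518, giving −½ ln(0.843518) = 0.085087.
1 − 2Q = 0.77156, giving −¼ ln(0.77156) = 0.064835.
d = 0.085087 + 0.064835 = 0.149922.
Under a molecular clock d = 2μt, so t = d/(2μ) = 0.149922 / (2 × 0.04) = 1.87 Myr.

1.87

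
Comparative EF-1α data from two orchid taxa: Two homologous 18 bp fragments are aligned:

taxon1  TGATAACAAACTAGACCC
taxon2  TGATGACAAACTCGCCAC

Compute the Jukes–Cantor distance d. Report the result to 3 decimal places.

0.264

The sequences differ at 4 of 18 sites (5, 13, 15, 17), so p = 4/18 ≈ 0.222222.
d = −(3/4) ln(1 − 4p/3) = −0.75 ln(1 − 0.296296) = −0.75 ln(0.703704)
  = −0.75 × (-0.351397) = 0.263548 substitutions/site.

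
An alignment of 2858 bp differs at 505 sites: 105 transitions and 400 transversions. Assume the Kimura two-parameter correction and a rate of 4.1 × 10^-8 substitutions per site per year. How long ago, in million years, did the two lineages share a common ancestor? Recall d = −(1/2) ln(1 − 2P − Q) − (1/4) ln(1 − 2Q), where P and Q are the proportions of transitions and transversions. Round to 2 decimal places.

2.47

P = 105/2858 ≈ 0.036739 and Q = 400/2858 ≈ 0.139958.
Under the Kimura two-parameter model, d = −½ ln(1 − 2P − Q) − ¼ ln(1 − 2Q).
1 − 2P − Q = 0.786564, giving −½ ln(0.786564) = 0.120041.
1 − 2Q = 0.720084, giving −¼ ln(0.720084) = 0.082097.
d = 0.120041 + 0.082097 = 0.202138.
Under a molecular clock d = 2μt, so t = d/(2μ) = 0.202138 / (2 × 4.1 × 10^-8) = 2.47 million years.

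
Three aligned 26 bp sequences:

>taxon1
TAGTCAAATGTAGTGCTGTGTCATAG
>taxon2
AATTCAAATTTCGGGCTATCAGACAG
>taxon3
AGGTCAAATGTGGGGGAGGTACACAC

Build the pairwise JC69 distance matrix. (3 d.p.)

taxon1–taxon2: 10/26 sites differ → p ≈ 0.384615, d = −0.75 ln(1 − 0.51282) = 0.539341 ≈ 0.539.
taxon1–taxon3: 11/26 sites differ → p ≈ 0.423077, d = −0.75 ln(1 − 0.564103) = 0.622762 ≈ 0.623.
taxon2–taxon3: 11/26 sites differ → p ≈ 0.423077, d = −0.75 ln(1 − 0.564103) = 0.622762 ≈ 0.623.

d(taxon1,taxon2) = 0.539, d(taxon1,taxon3) = 0.623, d(taxon2,taxon3) = 0.623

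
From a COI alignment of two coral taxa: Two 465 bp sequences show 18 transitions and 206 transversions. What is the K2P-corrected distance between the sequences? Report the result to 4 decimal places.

P = 18/465 ≈ 0.03871 and Q = 206/465 ≈ 0.443011.
Under the Kimura two-parameter model, d = −½ ln(1 − 2P − Q) − ¼ ln(1 − 2Q).
1 − 2P − Q = 0.479569, giving −½ ln(0.479569) = 0.367434.
1 − 2Q = 0.113978, giving −¼ ln(0.113978) = 0.542937.
d = 0.367434 + 0.542937 = 0.910371.

0.9104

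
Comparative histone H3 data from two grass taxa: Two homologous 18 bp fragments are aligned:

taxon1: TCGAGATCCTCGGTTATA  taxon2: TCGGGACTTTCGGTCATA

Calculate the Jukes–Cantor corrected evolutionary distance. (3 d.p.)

0.347

The sequences differ at 5 of 18 sites (4, 7, 8, 9, 15), so p = 5/18 ≈ 0.277778.
d = −(3/4) ln(1 − 4p/3) = −0.75 ln(1 − 0.370371) = −0.75 ln(0.629629)
  = −0.75 × (-0.462625) = 0.346969 substitutions/site.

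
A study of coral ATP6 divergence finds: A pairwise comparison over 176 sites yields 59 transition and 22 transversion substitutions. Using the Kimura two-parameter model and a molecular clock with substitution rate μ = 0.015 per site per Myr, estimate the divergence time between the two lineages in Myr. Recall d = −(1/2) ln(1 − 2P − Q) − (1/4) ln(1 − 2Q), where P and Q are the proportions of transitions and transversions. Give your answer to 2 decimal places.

28.85

P = 59/176 ≈ 0.335227 and Q = 22/176 = 0.125.
Under the Kimura two-parameter model, d = −½ ln(1 − 2P − Q) − ¼ ln(1 − 2Q).
1 − 2P − Q = 0.204546, giving −½ ln(0.204546) = 0.793481.
1 − 2Q = 0.75, giving −¼ ln(0.75) = 0.071921.
d = 0.793481 + 0.071921 = 0.865402.
Under a molecular clock d = 2μt, so t = d/(2μ) = 0.865402 / (2 × 0.015) = 28.85 Myr.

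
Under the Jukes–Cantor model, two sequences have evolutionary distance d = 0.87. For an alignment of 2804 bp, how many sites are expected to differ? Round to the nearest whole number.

1444

Invert JC69: p = (3/4)(1 − e^(−4d/3)) = 0.75 × (1 − e^(-1.16)) = 0.75 × (1 − 0.313486) = 0.514886.
Expected differing sites = pL ≈ 0.514886 × 2804 = 1443.740344 ≈ 1444.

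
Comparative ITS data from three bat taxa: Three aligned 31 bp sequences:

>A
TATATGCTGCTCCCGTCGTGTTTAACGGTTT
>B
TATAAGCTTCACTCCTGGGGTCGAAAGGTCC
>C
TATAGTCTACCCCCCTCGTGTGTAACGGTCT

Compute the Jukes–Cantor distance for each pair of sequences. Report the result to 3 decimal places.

d(A,B) = 0.544, d(A,C) = 0.269, d(B,C) = 0.481

A–B: 12/31 sites differ → p ≈ 0.387097, d = −0.75 ln(1 − 0.516129) = 0.544453 ≈ 0.544.
A–C: 7/31 sites differ → p ≈ 0.225806, d = −0.75 ln(1 − 0.301075) = 0.268659 ≈ 0.269.
B–C: 11/31 sites differ → p ≈ 0.354839, d = −0.75 ln(1 − 0.473119) = 0.480585 ≈ 0.481.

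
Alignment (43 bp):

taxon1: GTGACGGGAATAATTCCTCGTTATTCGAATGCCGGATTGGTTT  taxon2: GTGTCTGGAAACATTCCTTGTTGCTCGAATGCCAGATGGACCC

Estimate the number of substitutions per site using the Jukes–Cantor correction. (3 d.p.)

0.387

The sequences differ at 13 of 43 sites, so p = 13/43 ≈ 0.302326.
d = −(3/4) ln(1 − 4p/3) = −0.75 ln(1 − 0.403101) = −0.75 ln(0.596899)
  = −0.75 × (-0.516007) = 0.387005 substitutions/site.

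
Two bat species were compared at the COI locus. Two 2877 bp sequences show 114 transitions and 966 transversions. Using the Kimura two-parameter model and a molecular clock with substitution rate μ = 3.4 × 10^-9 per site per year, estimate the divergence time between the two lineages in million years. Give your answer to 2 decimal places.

P = 114/2877 ≈ 0.039625 and Q = 966/2877 ≈ 0.335766.
Under the Kimura two-parameter model, d = −½ ln(1 − 2P − Q) − ¼ ln(1 − 2Q).
1 − 2P − Q = 0.584984, giving −½ ln(0.584984) = 0.268085.
1 − 2Q = 0.328468, giving −¼ ln(0.328468) = 0.278329.
d = 0.268085 + 0.278329 = 0.546414.
Under a molecular clock d = 2μt, so t = d/(2μ) = 0.546414 / (2 × 3.4 × 10^-9) = 80.36 million years.

80.36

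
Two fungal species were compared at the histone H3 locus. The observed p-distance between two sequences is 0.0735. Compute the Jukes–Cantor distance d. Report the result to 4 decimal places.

d = −(3/4) ln(1 − 4p/3) = −0.75 ln(1 − 0.098) = −0.75 ln(0.902)
  = −0.75 × (-0.103141) = 0.077356 substitutions/site.

0.0774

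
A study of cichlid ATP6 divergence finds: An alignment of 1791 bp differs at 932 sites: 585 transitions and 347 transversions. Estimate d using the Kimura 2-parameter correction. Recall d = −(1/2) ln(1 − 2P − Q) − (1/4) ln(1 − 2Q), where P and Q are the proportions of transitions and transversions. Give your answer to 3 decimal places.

P = 585/1791 ≈ 0.326633 and Q = 347/1791 ≈ 0.193747.
Under the Kimura two-parameter model, d = −½ ln(1 − 2P − Q) − ¼ ln(1 − 2Q).
1 − 2P − Q = 0.152987, giving −½ ln(0.152987) = 0.938701.
1 − 2Q = 0.612506, giving −¼ ln(0.612506) = 0.122549.
d = 0.938701 + 0.122549 = 1.061250.

1.061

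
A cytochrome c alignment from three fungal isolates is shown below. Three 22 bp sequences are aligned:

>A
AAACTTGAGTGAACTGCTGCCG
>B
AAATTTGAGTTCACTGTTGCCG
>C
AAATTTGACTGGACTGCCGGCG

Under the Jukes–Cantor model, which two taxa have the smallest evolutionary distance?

A–B: 4/22 differ, p = 0.182, d = 0.208.
A–C: 5/22 differ, p = 0.227, d = 0.271.
B–C: 6/22 differ, p = 0.273, d = 0.339.
The smallest distance is between A and B.

A and B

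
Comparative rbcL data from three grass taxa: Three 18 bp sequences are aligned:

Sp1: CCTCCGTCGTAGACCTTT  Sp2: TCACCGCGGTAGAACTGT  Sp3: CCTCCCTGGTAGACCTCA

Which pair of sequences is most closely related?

Sp1–Sp2: 6/18 differ, p = 0.333, d = 0.441.
Sp1–Sp3: 4/18 differ, p = 0.222, d = 0.264.
Sp2–Sp3: 7/18 differ, p = 0.389, d = 0.548.
The smallest distance is between Sp1 and Sp3.

Sp1 and Sp3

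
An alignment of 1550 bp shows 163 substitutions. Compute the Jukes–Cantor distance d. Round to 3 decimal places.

p = 163/1550 ≈ 0.105161.
d = −(3/4) ln(1 − 4p/3) = −0.75 ln(1 − 0.140215) = −0.75 ln(0.859785)
  = −0.75 × (-0.151073) = 0.113305 substitutions/site.

0.113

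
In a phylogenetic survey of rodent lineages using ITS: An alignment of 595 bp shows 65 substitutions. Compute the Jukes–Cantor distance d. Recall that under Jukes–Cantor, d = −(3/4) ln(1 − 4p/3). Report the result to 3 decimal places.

p = 65/595 ≈ 0.109244.
d = −(3/4) ln(1 − 4p/3) = −0.75 ln(1 − 0.145659) = −0.75 ln(0.854341)
  = −0.75 × (-0.157425) = 0.118069 substitutions/site.

0.118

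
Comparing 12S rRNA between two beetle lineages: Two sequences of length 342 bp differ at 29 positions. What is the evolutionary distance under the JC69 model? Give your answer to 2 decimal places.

p = 29/342 ≈ 0.084795.
d = −(3/4) ln(1 − 4p/3) = −0.75 ln(1 − 0.11306) = −0.75 ln(0.88694)
  = −0.75 × (-0.119978) = 0.089984 substitutions/site.

0.09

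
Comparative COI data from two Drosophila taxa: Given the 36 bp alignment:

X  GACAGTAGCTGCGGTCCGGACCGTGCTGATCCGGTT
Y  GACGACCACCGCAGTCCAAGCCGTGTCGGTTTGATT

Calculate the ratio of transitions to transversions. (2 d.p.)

15.00

Transitions are A↔G and C↔T; transversions are all other mismatches.
Transitions: 15. Transversions: 1.
R = 15/1 = 15.00.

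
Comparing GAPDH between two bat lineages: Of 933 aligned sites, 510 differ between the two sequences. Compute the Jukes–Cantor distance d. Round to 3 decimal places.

0.979

p = 510/933 ≈ 0.546624.
d = −(3/4) ln(1 − 4p/3) = −0.75 ln(1 − 0.728832) = −0.75 ln(0.271168)
  = −0.75 × (-1.305017) = 0.978763 substitutions/site.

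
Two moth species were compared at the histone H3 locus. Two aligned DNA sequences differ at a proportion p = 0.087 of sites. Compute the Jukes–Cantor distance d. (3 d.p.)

d = −(3/4) ln(1 − 4p/3) = −0.75 ln(1 − 0.116) = −0.75 ln(0.884)
  = −0.75 × (-0.123298) = 0.092474 substitutions/site.

0.092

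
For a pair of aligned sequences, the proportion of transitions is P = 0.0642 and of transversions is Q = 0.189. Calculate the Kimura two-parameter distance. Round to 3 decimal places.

Under the Kimura two-parameter model, d = −½ ln(1 − 2P − Q) − ¼ ln(1 − 2Q).
1 − 2P − Q = 0.6826, giving −½ ln(0.6826) = 0.190923.
1 − 2Q = 0.622, giving −¼ ln(0.622) = 0.118704.
d = 0.190923 + 0.118704 = 0.309627.

0.310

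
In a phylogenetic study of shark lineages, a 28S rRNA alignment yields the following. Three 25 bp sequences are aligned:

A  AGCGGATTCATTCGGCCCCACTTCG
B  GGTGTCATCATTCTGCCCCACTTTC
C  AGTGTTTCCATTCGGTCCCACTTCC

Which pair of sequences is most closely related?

A and C

A–B: 8/25 differ, p = 0.320, d = 0.417.
A–C: 6/25 differ, p = 0.240, d = 0.289.
B–C: 7/25 differ, p = 0.280, d = 0.351.
The smallest distance is between A and C.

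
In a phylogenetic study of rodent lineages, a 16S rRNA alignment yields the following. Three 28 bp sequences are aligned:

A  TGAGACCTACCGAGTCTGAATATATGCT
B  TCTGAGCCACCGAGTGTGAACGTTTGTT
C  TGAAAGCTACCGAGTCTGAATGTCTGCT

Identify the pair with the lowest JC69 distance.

A and C

A–B: 9/28 differ, p = 0.321, d = 0.420.
A–C: 4/28 differ, p = 0.143, d = 0.158.
B–C: 8/28 differ, p = 0.286, d = 0.360.
The smallest distance is between A and C.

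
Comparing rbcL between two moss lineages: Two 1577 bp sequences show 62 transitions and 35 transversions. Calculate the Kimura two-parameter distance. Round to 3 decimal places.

P = 62/1577 ≈ 0.039315 and Q = 35/1577 ≈ 0.022194.
Under the Kimura two-parameter model, d = −½ ln(1 − 2P − Q) − ¼ ln(1 − 2Q).
1 − 2P − Q = 0.899176, giving −½ ln(0.899176) = 0.053138.
1 − 2Q = 0.955612, giving −¼ ln(0.955612) = 0.011351.
d = 0.053138 + 0.011351 = 0.064489.

0.064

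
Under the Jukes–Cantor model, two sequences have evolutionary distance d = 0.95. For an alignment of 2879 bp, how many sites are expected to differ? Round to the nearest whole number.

Invert JC69: p = (3/4)(1 − e^(−4d/3)) = 0.75 × (1 − e^(-1.266667)) = 0.75 × (1 − 0.281769) = 0.538673.
Expected differing sites = pL ≈ 0.538673 × 2879 = 1550.839567 ≈ 1551.

1551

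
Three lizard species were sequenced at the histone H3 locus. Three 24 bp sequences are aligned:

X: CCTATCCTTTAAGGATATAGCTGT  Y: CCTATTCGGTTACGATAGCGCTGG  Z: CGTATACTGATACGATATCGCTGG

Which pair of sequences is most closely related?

Y and Z

X–Y: 8/24 differ, p = 0.333, d = 0.441.
X–Z: 8/24 differ, p = 0.333, d = 0.441.
Y–Z: 5/24 differ, p = 0.208, d = 0.244.
The smallest distance is between Y and Z.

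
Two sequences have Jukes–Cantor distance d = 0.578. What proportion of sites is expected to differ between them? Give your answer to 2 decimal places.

0.40

p = (3/4)(1 − e^(−4d/3)) = 0.75 × (1 − e^(-0.770667)) = 0.75 × (1 − 0.462704) = 0.402972.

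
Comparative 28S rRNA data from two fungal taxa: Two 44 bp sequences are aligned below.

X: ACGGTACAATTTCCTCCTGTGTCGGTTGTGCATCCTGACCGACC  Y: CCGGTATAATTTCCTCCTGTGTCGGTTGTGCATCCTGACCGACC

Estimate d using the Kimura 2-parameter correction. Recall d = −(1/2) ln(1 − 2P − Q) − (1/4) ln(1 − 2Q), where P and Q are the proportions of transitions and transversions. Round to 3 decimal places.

0.047

Of 44 sites, 1 differences are transitions and 1 are transversions, so P = 1/44 ≈ 0.022727 and Q = 1/44 ≈ 0.022727.
Under the Kimura two-parameter model, d = −½ ln(1 − 2P − Q) − ¼ ln(1 − 2Q).
1 − 2P − Q = 0.931819, giving −½ ln(0.931819) = 0.035308.
1 − 2Q = 0.954546, giving −¼ ln(0.954546) = 0.011630.
d = 0.035308 + 0.011630 = 0.046938.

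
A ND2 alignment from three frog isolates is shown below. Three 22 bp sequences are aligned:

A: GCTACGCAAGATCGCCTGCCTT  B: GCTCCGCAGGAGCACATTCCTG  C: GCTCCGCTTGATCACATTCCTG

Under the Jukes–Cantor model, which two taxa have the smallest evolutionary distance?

B and C

A–B: 7/22 differ, p = 0.318, d = 0.414.
A–C: 7/22 differ, p = 0.318, d = 0.414.
B–C: 3/22 differ, p = 0.136, d = 0.151.
The smallest distance is between B and C.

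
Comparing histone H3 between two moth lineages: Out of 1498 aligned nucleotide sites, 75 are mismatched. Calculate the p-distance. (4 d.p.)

0.0501

p = 75/1498 = 0.050066… ≈ 0.0501 (to 4 d.p.).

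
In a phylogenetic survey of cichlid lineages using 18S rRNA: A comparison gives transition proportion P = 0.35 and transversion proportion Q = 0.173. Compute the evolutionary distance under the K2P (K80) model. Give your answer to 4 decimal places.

1.1379

Under the Kimura two-parameter model, d = −½ ln(1 − 2P − Q) − ¼ ln(1 − 2Q).
1 − 2P − Q = 0.127, giving −½ ln(0.127) = 1.031784.
1 − 2Q = 0.654, giving −¼ ln(0.654) = 0.106162.
d = 1.031784 + 0.106162 = 1.137946.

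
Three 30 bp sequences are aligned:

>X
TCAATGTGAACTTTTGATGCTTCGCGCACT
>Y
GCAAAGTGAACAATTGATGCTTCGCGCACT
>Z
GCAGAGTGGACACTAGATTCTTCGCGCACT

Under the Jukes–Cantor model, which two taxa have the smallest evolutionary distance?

X–Y: 4/30 differ, p = 0.133, d = 0.147.
X–Z: 8/30 differ, p = 0.267, d = 0.330.
Y–Z: 5/30 differ, p = 0.167, d = 0.188.
The smallest distance is between X and Y.

X and Y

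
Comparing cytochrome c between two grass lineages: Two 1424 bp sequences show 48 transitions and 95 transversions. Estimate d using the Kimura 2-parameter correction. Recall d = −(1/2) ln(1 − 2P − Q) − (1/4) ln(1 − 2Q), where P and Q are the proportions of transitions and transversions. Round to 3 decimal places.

P = 48/1424 ≈ 0.033708 and Q = 95/1424 ≈ 0.066713.
Under the Kimura two-parameter model, d = −½ ln(1 − 2P − Q) − ¼ ln(1 − 2Q).
1 − 2P − Q = 0.865871, giving −½ ln(0.865871) = 0.072010.
1 − 2Q = 0.866574, giving −¼ ln(0.866574) = 0.035802.
d = 0.072010 + 0.035802 = 0.107812.

0.108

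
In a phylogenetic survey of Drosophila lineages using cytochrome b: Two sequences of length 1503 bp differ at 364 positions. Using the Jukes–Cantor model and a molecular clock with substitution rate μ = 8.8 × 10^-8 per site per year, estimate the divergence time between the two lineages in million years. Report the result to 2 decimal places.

p = 364/1503 ≈ 0.242182.
d = −(3/4) ln(1 − 4p/3) = −0.75 ln(1 − 0.322909) = −0.75 ln(0.677091)
  = −0.75 × (-0.389950) = 0.292463 substitutions/site.
Under a molecular clock d = 2μt, so t = d/(2μ) = 0.292463 / (2 × 8.8 × 10^-8) = 1.66 million years.

1.66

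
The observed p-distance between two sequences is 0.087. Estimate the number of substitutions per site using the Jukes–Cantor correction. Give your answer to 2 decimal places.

0.09

d = −(3/4) ln(1 − 4p/3) = −0.75 ln(1 − 0.116) = −0.75 ln(0.884)
  = −0.75 × (-0.123298) = 0.092474 substitutions/site.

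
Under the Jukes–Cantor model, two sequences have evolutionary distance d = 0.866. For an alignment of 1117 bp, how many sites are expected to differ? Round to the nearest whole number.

Invert JC69: p = (3/4)(1 − e^(−4d/3)) = 0.75 × (1 − e^(-1.154667)) = 0.75 × (1 − 0.315162) = 0.513629.
Expected differing sites = pL ≈ 0.513629 × 1117 = 573.723593 ≈ 574.

574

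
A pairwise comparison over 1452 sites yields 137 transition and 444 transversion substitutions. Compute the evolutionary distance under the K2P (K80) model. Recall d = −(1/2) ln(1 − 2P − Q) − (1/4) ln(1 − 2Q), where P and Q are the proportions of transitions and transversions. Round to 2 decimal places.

P = 137/1452 ≈ 0.094353 and Q = 444/1452 ≈ 0.305785.
Under the Kimura two-parameter model, d = −½ ln(1 − 2P − Q) − ¼ ln(1 − 2Q).
1 − 2P − Q = 0.505509, giving −½ ln(0.505509) = 0.341095.
1 − 2Q = 0.38843, giving −¼ ln(0.38843) = 0.236411.
d = 0.341095 + 0.236411 = 0.577506.

0.58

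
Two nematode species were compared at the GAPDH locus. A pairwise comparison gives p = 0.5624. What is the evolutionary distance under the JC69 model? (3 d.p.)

1.039

d = −(3/4) ln(1 − 4p/3) = −0.75 ln(1 − 0.749867) = −0.75 ln(0.250133)
  = −0.75 × (-1.385763) = 1.039322 substitutions/site.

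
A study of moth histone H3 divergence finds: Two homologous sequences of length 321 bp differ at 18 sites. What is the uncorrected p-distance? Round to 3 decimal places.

p = 18/321 = 0.056074… ≈ 0.056 (to 3 d.p.).

0.056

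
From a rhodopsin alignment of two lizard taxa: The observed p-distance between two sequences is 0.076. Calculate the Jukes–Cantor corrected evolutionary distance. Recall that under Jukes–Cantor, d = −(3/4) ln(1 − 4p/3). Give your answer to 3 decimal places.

d = −(3/4) ln(1 − 4p/3) = −0.75 ln(1 − 0.101333) = −0.75 ln(0.898667)
  = −0.75 × (-0.106843) = 0.080132 substitutions/site.

0.080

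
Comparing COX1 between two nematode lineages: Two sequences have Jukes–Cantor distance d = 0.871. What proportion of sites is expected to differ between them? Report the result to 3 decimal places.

p = (3/4)(1 − e^(−4d/3)) = 0.75 × (1 − e^(-1.161333)) = 0.75 × (1 − 0.313069) = 0.515198.

0.515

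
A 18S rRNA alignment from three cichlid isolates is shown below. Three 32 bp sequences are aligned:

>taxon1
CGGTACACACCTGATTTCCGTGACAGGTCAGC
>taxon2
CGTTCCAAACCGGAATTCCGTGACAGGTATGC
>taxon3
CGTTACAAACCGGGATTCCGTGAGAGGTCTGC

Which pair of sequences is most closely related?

taxon1–taxon2: 7/32 differ, p = 0.219, d = 0.259.
taxon1–taxon3: 7/32 differ, p = 0.219, d = 0.259.
taxon2–taxon3: 4/32 differ, p = 0.125, d = 0.137.
The smallest distance is between taxon2 and taxon3.

taxon2 and taxon3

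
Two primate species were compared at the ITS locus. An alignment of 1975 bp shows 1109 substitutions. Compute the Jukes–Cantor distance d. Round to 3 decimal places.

1.036

p = 1109/1975 ≈ 0.561519.
d = −(3/4) ln(1 − 4p/3) = −0.75 ln(1 − 0.748692) = −0.75 ln(0.251308)
  = −0.75 × (-1.381076) = 1.035807 substitutions/site.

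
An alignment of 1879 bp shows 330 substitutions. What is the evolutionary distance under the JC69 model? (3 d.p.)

p = 330/1879 ≈ 0.175625.
d = −(3/4) ln(1 − 4p/3) = −0.75 ln(1 − 0.234167) = −0.75 ln(0.765833)
  = −0.75 × (-0.266791) = 0.200093 substitutions/site.

0.200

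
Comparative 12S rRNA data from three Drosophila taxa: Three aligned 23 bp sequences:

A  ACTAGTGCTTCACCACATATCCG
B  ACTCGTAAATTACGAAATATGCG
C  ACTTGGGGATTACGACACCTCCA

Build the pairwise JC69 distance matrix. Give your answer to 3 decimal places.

d(A,B) = 0.467, d(A,C) = 0.553, d(B,C) = 0.553

A–B: 8/23 sites differ → p ≈ 0.347826, d = −0.75 ln(1 − 0.463768) = 0.467391 ≈ 0.467.
A–C: 9/23 sites differ → p ≈ 0.391304, d = −0.75 ln(1 − 0.521739) = 0.553199 ≈ 0.553.
B–C: 9/23 sites differ → p ≈ 0.391304, d = −0.75 ln(1 − 0.521739) = 0.553199 ≈ 0.553.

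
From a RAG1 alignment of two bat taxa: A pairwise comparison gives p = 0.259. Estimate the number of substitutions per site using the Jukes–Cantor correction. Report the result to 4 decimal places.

0.3177

d = −(3/4) ln(1 − 4p/3) = −0.75 ln(1 − 0.345333) = −0.75 ln(0.654667)
  = −0.75 × (-0.423629) = 0.317722 substitutions/site.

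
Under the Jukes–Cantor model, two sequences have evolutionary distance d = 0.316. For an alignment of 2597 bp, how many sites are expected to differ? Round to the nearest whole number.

Invert JC69: p = (3/4)(1 − e^(−4d/3)) = 0.75 × (1 − e^(-0.421333)) = 0.75 × (1 − 0.656172) = 0.257871.
Expected differing sites = pL ≈ 0.257871 × 2597 = 669.690987 ≈ 670.

670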